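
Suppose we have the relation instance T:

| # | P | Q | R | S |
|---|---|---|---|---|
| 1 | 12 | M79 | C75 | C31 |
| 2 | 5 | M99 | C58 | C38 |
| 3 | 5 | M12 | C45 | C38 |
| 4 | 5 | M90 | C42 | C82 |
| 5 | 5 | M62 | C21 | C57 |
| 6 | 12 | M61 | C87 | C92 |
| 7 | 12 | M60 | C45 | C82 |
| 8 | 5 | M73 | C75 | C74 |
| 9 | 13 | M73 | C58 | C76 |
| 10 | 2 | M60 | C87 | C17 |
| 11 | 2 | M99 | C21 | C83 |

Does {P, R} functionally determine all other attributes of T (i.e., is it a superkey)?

Yes

All 11 rows have distinct {P, R} values, so {P, R} → (all attributes) holds and {P, R} is a superkey.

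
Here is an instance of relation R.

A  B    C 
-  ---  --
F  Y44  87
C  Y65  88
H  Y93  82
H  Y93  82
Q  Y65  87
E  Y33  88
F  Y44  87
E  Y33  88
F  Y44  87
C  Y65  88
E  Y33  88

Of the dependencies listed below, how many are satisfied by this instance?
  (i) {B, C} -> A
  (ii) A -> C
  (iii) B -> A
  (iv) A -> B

3

(i) {B, C} -> A: every LHS value maps to a single RHS value — holds.
(ii) A -> C: every LHS value maps to a single RHS value — holds.
(iii) B -> A: B=Y65: 3 rows → A takes values {C, Q} — violation — fails.
(iv) A -> B: every LHS value maps to a single RHS value — holds.
3 of the 4 dependencies hold.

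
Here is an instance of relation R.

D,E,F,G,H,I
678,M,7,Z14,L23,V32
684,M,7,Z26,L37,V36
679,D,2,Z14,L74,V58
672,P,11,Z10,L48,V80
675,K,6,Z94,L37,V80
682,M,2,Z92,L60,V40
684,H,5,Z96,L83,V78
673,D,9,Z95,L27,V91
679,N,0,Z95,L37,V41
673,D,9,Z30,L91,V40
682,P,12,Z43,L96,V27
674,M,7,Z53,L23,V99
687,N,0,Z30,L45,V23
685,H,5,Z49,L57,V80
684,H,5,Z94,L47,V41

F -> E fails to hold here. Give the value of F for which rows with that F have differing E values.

2

F=7: 3 rows → E = M, M, M ✓
F=2: 2 rows → E takes values {D, M} — violation
F=11: 1 row → E = P ✓
F=6: 1 row → E = K ✓
F=5: 3 rows → E = H, H, H ✓
F=9: 2 rows → E = D, D ✓
F=0: 2 rows → E = N, N ✓
F=12: 1 row → E = P ✓
The only F value with inconsistent E is F=2.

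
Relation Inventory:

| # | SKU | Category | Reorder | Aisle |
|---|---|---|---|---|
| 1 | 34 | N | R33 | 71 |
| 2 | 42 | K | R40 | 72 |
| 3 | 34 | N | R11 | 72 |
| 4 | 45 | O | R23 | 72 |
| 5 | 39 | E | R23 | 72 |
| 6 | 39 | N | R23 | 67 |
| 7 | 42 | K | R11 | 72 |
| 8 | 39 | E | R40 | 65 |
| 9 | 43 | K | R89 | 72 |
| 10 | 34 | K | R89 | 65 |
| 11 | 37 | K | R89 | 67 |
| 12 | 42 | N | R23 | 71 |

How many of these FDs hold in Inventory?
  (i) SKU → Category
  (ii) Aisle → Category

(i) SKU → Category: SKU=34: rows 1, 3, 10 → Category takes values {N, K} — violation; SKU=42: rows 2, 7, 12 → Category takes values {K, N} — violation; SKU=39: rows 5, 6, 8 → Category takes values {E, N} — violation — fails.
(ii) Aisle → Category: Aisle=72: rows 2, 3, 4, 5, 7, 9 → Category takes values {K, N, O, E} — violation; Aisle=67: rows 6, 11 → Category takes values {N, K} — violation; Aisle=65: rows 8, 10 → Category takes values {E, K} — violation — fails.
None of the 2 dependencies hold.

0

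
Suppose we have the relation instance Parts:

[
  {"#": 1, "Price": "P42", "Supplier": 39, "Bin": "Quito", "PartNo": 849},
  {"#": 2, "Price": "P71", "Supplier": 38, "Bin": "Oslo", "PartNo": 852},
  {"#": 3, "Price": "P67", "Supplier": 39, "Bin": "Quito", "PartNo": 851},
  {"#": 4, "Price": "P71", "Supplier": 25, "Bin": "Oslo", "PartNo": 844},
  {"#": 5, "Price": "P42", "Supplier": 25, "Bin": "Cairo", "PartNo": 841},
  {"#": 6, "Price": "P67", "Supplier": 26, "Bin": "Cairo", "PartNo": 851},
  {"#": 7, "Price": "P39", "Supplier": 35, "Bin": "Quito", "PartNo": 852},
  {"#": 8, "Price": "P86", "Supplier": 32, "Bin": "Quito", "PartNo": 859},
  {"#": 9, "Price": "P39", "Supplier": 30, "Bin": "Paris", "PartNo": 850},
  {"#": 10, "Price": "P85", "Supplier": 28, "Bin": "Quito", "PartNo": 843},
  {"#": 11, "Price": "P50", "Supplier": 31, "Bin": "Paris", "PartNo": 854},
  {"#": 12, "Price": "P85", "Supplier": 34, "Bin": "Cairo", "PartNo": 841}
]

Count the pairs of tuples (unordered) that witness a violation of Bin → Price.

Bin=Quito: violating pairs (1,3), (1,7), (1,8), (1,10), (3,7), (3,8), (3,10), (7,8), (7,10), (8,10) — 10 pairs.
Bin=Oslo: all 2 rows agree on Price — 0 pairs.
Bin=Cairo: violating pairs (5,6), (5,12), (6,12) — 3 pairs.
Bin=Paris: violating pairs (9,11) — 1 pair.

14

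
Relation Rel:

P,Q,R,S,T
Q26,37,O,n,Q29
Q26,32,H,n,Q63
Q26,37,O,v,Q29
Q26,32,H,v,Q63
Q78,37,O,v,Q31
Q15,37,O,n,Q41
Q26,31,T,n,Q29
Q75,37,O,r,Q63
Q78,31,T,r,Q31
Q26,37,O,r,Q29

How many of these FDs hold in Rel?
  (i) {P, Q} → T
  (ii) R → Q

(i) {P, Q} → T: every LHS value maps to a single RHS value — holds.
(ii) R → Q: every LHS value maps to a single RHS value — holds.
2 of the 2 dependencies hold.

2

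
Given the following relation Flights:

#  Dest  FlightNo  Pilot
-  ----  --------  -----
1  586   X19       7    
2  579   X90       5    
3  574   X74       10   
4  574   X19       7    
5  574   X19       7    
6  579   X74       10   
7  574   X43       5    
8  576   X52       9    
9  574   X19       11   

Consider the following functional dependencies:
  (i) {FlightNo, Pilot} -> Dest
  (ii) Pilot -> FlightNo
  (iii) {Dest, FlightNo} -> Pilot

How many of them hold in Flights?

0

(i) {FlightNo, Pilot} -> Dest: (FlightNo=X19, Pilot=7): rows 1, 4, 5 → Dest takes values {586, 574} — violation; (FlightNo=X74, Pilot=10): rows 3, 6 → Dest takes values {574, 579} — violation — fails.
(ii) Pilot -> FlightNo: Pilot=5: rows 2, 7 → FlightNo takes values {X90, X43} — violation — fails.
(iii) {Dest, FlightNo} -> Pilot: (Dest=574, FlightNo=X19): rows 4, 5, 9 → Pilot takes values {7, 11} — violation — fails.
None of the 3 dependencies hold.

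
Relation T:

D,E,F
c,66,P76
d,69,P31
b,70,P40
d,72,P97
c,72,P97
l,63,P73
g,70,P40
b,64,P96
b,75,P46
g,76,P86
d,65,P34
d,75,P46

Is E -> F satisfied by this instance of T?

Yes

E=66: 1 row → F = P76 ✓
E=69: 1 row → F = P31 ✓
E=70: 2 rows → F = P40, P40 ✓
E=72: 2 rows → F = P97, P97 ✓
E=63: 1 row → F = P73 ✓
E=64: 1 row → F = P96 ✓
E=75: 2 rows → F = P46, P46 ✓
E=76: 1 row → F = P86 ✓
E=65: 1 row → F = P34 ✓
Every E value is associated with a single F value, so E -> F holds.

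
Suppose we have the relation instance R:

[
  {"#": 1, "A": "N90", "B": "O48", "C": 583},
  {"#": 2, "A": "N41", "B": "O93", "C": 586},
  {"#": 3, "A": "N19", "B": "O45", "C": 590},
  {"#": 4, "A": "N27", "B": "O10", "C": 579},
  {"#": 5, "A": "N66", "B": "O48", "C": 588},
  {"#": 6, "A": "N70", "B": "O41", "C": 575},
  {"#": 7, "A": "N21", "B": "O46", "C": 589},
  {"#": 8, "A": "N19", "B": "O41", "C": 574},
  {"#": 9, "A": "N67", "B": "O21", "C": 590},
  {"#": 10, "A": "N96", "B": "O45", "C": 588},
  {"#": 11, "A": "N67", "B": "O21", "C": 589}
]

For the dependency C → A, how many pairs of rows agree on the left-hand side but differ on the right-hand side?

3

C=590: violating pairs (3,9) — 1 pair.
C=588: violating pairs (5,10) — 1 pair.
C=589: violating pairs (7,11) — 1 pair.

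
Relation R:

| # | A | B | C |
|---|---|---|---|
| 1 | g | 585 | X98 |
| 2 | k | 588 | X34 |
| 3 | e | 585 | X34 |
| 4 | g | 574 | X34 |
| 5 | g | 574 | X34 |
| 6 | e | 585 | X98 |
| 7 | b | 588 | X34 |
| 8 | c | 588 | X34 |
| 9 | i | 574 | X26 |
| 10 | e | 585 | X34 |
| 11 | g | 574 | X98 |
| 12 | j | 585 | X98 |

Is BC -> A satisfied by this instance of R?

No

(B=585, C=X98): rows 1, 6, 12 → A takes values {g, e, j} — violation
(B=588, C=X34): rows 2, 7, 8 → A takes values {k, b, c} — violation
(B=585, C=X34): rows 3, 10 → A = e, e ✓
(B=574, C=X34): rows 4, 5 → A = g, g ✓
(B=574, C=X26): row 9 → A = i ✓
(B=574, C=X98): row 11 → A = g ✓
Two rows agree on BC but differ on A, so BC -> A does not hold.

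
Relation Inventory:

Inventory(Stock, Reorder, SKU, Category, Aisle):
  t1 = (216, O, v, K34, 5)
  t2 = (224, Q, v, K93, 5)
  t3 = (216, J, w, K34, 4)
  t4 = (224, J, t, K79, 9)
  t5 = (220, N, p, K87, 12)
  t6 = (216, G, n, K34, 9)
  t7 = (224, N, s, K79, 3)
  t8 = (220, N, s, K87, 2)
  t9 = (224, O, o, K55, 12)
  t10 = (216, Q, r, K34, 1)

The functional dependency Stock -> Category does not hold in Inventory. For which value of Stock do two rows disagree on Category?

224

Stock=216: rows 1, 3, 6, 10 → Category = K34, K34, K34, K34 ✓
Stock=224: rows 2, 4, 7, 9 → Category takes values {K93, K79, K55} — violation
Stock=220: rows 5, 8 → Category = K87, K87 ✓
The only Stock value with inconsistent Category is Stock=224.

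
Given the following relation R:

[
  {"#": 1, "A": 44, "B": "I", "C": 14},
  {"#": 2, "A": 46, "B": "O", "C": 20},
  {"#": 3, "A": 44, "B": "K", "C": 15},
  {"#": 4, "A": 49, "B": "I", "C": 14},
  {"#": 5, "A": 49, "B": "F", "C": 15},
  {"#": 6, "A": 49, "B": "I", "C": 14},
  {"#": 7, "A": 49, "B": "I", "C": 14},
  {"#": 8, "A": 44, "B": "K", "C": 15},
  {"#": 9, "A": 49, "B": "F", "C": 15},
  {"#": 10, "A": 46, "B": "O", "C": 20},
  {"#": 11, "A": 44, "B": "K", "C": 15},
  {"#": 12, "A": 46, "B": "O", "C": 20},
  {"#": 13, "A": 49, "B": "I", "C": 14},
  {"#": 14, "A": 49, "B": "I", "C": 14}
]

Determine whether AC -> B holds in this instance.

Yes

(A=44, C=14): row 1 → B = I ✓
(A=46, C=20): rows 2, 10, 12 → B = O, O, O ✓
(A=44, C=15): rows 3, 8, 11 → B = K, K, K ✓
(A=49, C=14): rows 4, 6, 7, 13, 14 → B = I, I, I, I, I ✓
(A=49, C=15): rows 5, 9 → B = F, F ✓
Every AC value is associated with a single B value, so AC -> B holds.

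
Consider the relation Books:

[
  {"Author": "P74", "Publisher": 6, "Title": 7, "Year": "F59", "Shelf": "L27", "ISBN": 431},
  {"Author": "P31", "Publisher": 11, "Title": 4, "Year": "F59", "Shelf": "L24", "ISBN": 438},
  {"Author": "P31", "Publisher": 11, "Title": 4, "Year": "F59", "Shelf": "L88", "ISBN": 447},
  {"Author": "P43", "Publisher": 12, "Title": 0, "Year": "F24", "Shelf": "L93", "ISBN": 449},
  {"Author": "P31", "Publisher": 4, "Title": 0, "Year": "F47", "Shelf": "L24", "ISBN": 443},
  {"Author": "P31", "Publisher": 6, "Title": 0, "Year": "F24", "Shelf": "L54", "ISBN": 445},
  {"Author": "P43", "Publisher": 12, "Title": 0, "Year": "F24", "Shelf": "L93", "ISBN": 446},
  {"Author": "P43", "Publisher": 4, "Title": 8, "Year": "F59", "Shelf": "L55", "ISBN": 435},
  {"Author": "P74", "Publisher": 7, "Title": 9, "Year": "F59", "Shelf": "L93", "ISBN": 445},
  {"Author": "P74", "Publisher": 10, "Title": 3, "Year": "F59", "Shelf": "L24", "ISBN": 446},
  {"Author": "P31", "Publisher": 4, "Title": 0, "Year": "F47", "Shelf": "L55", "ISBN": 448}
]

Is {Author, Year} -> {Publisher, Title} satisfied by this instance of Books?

No

(Author=P74, Year=F59): 3 rows → {Publisher,Title} takes values {(6, 7), (7, 9), (10, 3)} — violation
(Author=P31, Year=F59): 2 rows → {Publisher,Title} = (11, 4), (11, 4) ✓
(Author=P43, Year=F24): 2 rows → {Publisher,Title} = (12, 0), (12, 0) ✓
(Author=P31, Year=F47): 2 rows → {Publisher,Title} = (4, 0), (4, 0) ✓
(Author=P31, Year=F24): 1 row → {Publisher,Title} = (6, 0) ✓
(Author=P43, Year=F59): 1 row → {Publisher,Title} = (4, 8) ✓
Two rows agree on {Author, Year} but differ on {Publisher, Title}, so {Author, Year} -> {Publisher, Title} does not hold.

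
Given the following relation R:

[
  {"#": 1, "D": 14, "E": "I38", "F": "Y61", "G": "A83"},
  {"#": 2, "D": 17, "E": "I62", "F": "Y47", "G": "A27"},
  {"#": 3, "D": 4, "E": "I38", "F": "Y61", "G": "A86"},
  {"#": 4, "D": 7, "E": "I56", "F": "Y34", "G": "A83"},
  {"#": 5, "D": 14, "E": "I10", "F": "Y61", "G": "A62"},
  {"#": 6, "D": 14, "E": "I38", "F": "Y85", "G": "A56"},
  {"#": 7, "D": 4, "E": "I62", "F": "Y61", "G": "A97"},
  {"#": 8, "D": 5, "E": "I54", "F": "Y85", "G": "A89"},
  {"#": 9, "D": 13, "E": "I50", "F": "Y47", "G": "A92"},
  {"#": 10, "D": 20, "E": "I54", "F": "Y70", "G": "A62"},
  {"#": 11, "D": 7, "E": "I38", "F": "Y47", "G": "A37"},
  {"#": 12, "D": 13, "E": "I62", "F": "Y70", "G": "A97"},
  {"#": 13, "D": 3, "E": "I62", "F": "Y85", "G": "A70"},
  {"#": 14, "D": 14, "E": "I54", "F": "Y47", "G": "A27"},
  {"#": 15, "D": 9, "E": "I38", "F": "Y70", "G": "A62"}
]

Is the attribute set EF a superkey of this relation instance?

No

Rows 1 and 3 have the same EF value (E=I38, F=Y61) but are distinct tuples, so EF does not determine every attribute — not a superkey.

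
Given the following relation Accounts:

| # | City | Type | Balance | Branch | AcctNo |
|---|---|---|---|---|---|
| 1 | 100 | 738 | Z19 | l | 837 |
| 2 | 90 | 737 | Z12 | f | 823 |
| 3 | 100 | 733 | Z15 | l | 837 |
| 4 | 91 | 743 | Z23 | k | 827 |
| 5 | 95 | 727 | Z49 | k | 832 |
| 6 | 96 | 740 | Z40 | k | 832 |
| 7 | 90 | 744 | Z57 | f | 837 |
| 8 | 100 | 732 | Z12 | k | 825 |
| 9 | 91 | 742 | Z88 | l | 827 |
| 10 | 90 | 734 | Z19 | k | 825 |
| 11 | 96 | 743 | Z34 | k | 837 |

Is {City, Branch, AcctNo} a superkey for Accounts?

Rows 1 and 3 have the same {City, Branch, AcctNo} value (City=100, Branch=l, AcctNo=837) but are distinct tuples, so {City, Branch, AcctNo} does not determine every attribute — not a superkey.

No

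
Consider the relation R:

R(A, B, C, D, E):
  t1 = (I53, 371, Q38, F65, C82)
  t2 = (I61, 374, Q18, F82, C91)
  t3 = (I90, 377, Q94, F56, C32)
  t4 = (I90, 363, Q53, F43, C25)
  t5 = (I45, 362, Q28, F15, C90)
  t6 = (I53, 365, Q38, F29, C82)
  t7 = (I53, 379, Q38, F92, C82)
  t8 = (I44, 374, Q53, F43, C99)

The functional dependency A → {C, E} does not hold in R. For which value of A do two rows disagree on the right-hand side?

A=I53: rows 1, 6, 7 → {C,E} = (Q38, C82), (Q38, C82), (Q38, C82) ✓
A=I61: row 2 → {C,E} = (Q18, C91) ✓
A=I90: rows 3, 4 → {C,E} takes values {(Q94, C32), (Q53, C25)} — violation
A=I45: row 5 → {C,E} = (Q28, C90) ✓
A=I44: row 8 → {C,E} = (Q53, C99) ✓
The only A value with inconsistent RHS is A=I90.

I90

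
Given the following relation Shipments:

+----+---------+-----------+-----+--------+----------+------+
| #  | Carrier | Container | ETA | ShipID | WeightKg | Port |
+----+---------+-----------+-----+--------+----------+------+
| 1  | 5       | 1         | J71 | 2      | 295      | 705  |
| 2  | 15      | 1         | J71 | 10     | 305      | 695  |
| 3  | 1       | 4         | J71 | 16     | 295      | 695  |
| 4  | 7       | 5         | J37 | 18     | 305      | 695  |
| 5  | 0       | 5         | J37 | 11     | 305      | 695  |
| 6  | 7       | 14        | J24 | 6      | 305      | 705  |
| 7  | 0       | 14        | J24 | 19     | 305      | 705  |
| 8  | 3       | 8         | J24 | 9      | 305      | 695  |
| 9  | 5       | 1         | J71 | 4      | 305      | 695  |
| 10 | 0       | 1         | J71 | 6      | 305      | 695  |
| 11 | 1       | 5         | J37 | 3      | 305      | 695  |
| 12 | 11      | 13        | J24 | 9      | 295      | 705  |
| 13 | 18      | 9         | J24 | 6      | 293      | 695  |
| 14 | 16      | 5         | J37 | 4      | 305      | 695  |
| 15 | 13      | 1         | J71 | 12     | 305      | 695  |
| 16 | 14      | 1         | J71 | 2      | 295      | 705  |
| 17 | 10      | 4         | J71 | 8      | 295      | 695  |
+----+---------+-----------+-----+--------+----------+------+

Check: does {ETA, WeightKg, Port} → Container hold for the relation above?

Yes

(ETA=J71, WeightKg=295, Port=705): rows 1, 16 → Container = 1, 1 ✓
(ETA=J71, WeightKg=305, Port=695): rows 2, 9, 10, 15 → Container = 1, 1, 1, 1 ✓
(ETA=J71, WeightKg=295, Port=695): rows 3, 17 → Container = 4, 4 ✓
(ETA=J37, WeightKg=305, Port=695): rows 4, 5, 11, 14 → Container = 5, 5, 5, 5 ✓
(ETA=J24, WeightKg=305, Port=705): rows 6, 7 → Container = 14, 14 ✓
(ETA=J24, WeightKg=305, Port=695): row 8 → Container = 8 ✓
(ETA=J24, WeightKg=295, Port=705): row 12 → Container = 13 ✓
(ETA=J24, WeightKg=293, Port=695): row 13 → Container = 9 ✓
Every {ETA, WeightKg, Port} value is associated with a single Container value, so {ETA, WeightKg, Port} → Container holds.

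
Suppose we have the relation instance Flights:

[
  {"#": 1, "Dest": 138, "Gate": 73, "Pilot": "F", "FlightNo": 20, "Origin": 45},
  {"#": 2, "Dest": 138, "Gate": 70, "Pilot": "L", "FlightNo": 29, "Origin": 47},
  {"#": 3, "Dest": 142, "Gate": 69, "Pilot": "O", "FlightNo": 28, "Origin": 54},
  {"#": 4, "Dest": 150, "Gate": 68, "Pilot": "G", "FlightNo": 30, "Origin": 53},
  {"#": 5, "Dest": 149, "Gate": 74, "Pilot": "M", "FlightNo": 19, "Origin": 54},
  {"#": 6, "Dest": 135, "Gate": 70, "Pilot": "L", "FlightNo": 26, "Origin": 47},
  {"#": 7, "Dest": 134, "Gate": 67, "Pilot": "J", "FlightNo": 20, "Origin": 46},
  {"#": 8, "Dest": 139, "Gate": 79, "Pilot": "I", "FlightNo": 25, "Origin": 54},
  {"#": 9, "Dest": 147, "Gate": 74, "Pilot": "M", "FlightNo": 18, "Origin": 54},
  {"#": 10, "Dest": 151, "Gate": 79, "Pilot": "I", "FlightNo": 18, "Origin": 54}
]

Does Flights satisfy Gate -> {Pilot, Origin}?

Gate=73: row 1 → {Pilot,Origin} = (F, 45) ✓
Gate=70: rows 2, 6 → {Pilot,Origin} = (L, 47), (L, 47) ✓
Gate=69: row 3 → {Pilot,Origin} = (O, 54) ✓
Gate=68: row 4 → {Pilot,Origin} = (G, 53) ✓
Gate=74: rows 5, 9 → {Pilot,Origin} = (M, 54), (M, 54) ✓
Gate=67: row 7 → {Pilot,Origin} = (J, 46) ✓
Gate=79: rows 8, 10 → {Pilot,Origin} = (I, 54), (I, 54) ✓
Every Gate value is associated with a single {Pilot, Origin} value, so Gate -> {Pilot, Origin} holds.

Yes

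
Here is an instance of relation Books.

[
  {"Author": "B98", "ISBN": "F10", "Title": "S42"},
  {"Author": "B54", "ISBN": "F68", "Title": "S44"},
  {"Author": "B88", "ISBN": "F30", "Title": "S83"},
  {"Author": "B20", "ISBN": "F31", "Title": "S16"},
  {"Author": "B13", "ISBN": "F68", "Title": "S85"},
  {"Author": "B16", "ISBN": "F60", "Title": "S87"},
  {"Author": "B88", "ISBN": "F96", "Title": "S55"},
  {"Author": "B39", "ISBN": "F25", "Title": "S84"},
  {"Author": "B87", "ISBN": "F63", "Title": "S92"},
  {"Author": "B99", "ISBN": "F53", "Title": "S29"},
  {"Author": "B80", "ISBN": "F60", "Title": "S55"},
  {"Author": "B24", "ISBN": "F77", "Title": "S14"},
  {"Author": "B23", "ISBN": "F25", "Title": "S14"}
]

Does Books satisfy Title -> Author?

Title=S42: 1 row → Author = B98 ✓
Title=S44: 1 row → Author = B54 ✓
Title=S83: 1 row → Author = B88 ✓
Title=S16: 1 row → Author = B20 ✓
Title=S85: 1 row → Author = B13 ✓
Title=S87: 1 row → Author = B16 ✓
Title=S55: 2 rows → Author takes values {B88, B80} — violation
Title=S84: 1 row → Author = B39 ✓
Title=S92: 1 row → Author = B87 ✓
Title=S29: 1 row → Author = B99 ✓
Title=S14: 2 rows → Author takes values {B24, B23} — violation
Two rows agree on Title but differ on Author, so Title -> Author does not hold.

No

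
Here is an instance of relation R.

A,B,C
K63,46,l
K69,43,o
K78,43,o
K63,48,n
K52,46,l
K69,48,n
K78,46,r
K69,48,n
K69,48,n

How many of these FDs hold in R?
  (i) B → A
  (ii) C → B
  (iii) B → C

(i) B → A: B=46: 3 rows → A takes values {K63, K52, K78} — violation; B=43: 2 rows → A takes values {K69, K78} — violation; B=48: 4 rows → A takes values {K63, K69} — violation — fails.
(ii) C → B: every LHS value maps to a single RHS value — holds.
(iii) B → C: B=46: 3 rows → C takes values {l, r} — violation — fails.
1 of the 3 dependencies holds.

1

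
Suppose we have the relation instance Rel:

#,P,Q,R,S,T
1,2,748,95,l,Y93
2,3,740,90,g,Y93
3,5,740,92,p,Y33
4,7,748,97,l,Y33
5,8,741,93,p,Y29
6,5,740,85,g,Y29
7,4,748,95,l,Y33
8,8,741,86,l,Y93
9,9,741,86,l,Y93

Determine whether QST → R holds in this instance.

(Q=748, S=l, T=Y93): row 1 → R = 95 ✓
(Q=740, S=g, T=Y93): row 2 → R = 90 ✓
(Q=740, S=p, T=Y33): row 3 → R = 92 ✓
(Q=748, S=l, T=Y33): rows 4, 7 → R takes values {97, 95} — violation
(Q=741, S=p, T=Y29): row 5 → R = 93 ✓
(Q=740, S=g, T=Y29): row 6 → R = 85 ✓
(Q=741, S=l, T=Y93): rows 8, 9 → R = 86, 86 ✓
Two rows agree on QST but differ on R, so QST → R does not hold.

No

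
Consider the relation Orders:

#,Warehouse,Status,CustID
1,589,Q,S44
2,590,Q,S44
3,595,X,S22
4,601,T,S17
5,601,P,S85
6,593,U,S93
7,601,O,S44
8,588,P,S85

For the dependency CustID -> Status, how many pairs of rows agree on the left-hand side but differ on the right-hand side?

CustID=S44: violating pairs (1,7), (2,7) — 2 pairs.
CustID=S85: all 2 rows agree on Status — 0 pairs.

2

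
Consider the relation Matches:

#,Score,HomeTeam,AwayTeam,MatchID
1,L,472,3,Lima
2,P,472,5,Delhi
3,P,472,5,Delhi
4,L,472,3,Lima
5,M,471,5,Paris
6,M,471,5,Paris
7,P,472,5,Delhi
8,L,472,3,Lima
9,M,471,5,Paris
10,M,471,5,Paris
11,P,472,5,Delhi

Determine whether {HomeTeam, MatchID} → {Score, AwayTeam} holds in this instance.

(HomeTeam=472, MatchID=Lima): rows 1, 4, 8 → {Score,AwayTeam} = (L, 3), (L, 3), (L, 3) ✓
(HomeTeam=472, MatchID=Delhi): rows 2, 3, 7, 11 → {Score,AwayTeam} = (P, 5), (P, 5), (P, 5), (P, 5) ✓
(HomeTeam=471, MatchID=Paris): rows 5, 6, 9, 10 → {Score,AwayTeam} = (M, 5), (M, 5), (M, 5), (M, 5) ✓
Every {HomeTeam, MatchID} value is associated with a single {Score, AwayTeam} value, so {HomeTeam, MatchID} → {Score, AwayTeam} holds.

Yes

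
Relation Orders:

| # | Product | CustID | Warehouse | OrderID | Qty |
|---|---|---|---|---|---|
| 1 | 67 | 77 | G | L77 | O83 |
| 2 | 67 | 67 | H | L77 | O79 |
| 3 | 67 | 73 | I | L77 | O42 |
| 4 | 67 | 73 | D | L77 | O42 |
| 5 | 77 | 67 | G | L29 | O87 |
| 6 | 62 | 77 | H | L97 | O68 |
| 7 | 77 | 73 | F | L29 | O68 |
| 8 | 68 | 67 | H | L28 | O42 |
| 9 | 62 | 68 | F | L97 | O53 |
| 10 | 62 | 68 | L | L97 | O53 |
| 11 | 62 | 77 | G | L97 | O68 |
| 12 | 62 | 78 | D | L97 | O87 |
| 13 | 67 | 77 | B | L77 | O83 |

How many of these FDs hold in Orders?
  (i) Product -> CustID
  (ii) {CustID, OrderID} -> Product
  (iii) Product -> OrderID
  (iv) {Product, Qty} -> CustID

3

(i) Product -> CustID: Product=67: rows 1, 2, 3, 4, 13 → CustID takes values {77, 67, 73} — violation; Product=77: rows 5, 7 → CustID takes values {67, 73} — violation; Product=62: rows 6, 9, 10, 11, 12 → CustID takes values {77, 68, 78} — violation — fails.
(ii) {CustID, OrderID} -> Product: every LHS value maps to a single RHS value — holds.
(iii) Product -> OrderID: every LHS value maps to a single RHS value — holds.
(iv) {Product, Qty} -> CustID: every LHS value maps to a single RHS value — holds.
3 of the 4 dependencies hold.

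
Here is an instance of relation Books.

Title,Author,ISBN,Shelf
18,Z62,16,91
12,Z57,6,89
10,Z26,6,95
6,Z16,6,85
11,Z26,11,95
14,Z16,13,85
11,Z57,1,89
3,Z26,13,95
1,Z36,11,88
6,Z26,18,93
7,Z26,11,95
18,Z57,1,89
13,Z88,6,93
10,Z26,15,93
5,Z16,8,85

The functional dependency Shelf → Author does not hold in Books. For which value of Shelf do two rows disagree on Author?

Shelf=91: 1 row → Author = Z62 ✓
Shelf=89: 3 rows → Author = Z57, Z57, Z57 ✓
Shelf=95: 4 rows → Author = Z26, Z26, Z26, Z26 ✓
Shelf=85: 3 rows → Author = Z16, Z16, Z16 ✓
Shelf=88: 1 row → Author = Z36 ✓
Shelf=93: 3 rows → Author takes values {Z26, Z88} — violation
The only Shelf value with inconsistent Author is Shelf=93.

93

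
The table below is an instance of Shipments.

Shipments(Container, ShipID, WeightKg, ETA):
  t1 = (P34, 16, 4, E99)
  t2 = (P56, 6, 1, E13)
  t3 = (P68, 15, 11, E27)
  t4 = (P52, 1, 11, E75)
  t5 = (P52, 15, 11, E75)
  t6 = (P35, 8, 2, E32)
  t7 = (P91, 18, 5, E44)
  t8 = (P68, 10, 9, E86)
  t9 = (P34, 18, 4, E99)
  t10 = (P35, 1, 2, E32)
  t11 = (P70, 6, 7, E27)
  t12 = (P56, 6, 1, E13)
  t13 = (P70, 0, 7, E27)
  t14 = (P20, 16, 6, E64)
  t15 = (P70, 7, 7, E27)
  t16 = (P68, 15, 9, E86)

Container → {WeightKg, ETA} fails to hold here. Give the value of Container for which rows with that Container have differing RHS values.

Container=P34: rows 1, 9 → {WeightKg,ETA} = (4, E99), (4, E99) ✓
Container=P56: rows 2, 12 → {WeightKg,ETA} = (1, E13), (1, E13) ✓
Container=P68: rows 3, 8, 16 → {WeightKg,ETA} takes values {(11, E27), (9, E86)} — violation
Container=P52: rows 4, 5 → {WeightKg,ETA} = (11, E75), (11, E75) ✓
Container=P35: rows 6, 10 → {WeightKg,ETA} = (2, E32), (2, E32) ✓
Container=P91: row 7 → {WeightKg,ETA} = (5, E44) ✓
Container=P70: rows 11, 13, 15 → {WeightKg,ETA} = (7, E27), (7, E27), (7, E27) ✓
Container=P20: row 14 → {WeightKg,ETA} = (6, E64) ✓
The only Container value with inconsistent RHS is Container=P68.

P68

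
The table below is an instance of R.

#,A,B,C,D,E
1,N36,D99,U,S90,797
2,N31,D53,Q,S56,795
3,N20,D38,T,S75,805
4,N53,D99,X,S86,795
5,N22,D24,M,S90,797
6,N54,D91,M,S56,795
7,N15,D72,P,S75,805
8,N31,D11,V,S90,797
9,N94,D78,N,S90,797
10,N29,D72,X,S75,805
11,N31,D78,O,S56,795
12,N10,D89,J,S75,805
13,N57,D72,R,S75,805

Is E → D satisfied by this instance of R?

E=797: rows 1, 5, 8, 9 → D = S90, S90, S90, S90 ✓
E=795: rows 2, 4, 6, 11 → D takes values {S56, S86} — violation
E=805: rows 3, 7, 10, 12, 13 → D = S75, S75, S75, S75, S75 ✓
Two rows agree on E but differ on D, so E → D does not hold.

No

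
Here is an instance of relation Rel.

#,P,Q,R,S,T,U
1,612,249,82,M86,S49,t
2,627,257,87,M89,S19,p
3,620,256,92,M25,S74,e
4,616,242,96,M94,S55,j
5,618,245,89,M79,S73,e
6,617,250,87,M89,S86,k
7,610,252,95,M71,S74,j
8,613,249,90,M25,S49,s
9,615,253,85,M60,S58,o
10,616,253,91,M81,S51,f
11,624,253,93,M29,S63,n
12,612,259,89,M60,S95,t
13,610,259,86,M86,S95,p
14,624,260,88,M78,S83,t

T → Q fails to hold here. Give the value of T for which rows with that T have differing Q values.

T=S49: rows 1, 8 → Q = 249, 249 ✓
T=S19: row 2 → Q = 257 ✓
T=S74: rows 3, 7 → Q takes values {256, 252} — violation
T=S55: row 4 → Q = 242 ✓
T=S73: row 5 → Q = 245 ✓
T=S86: row 6 → Q = 250 ✓
T=S58: row 9 → Q = 253 ✓
T=S51: row 10 → Q = 253 ✓
T=S63: row 11 → Q = 253 ✓
T=S95: rows 12, 13 → Q = 259, 259 ✓
T=S83: row 14 → Q = 260 ✓
The only T value with inconsistent Q is T=S74.

S74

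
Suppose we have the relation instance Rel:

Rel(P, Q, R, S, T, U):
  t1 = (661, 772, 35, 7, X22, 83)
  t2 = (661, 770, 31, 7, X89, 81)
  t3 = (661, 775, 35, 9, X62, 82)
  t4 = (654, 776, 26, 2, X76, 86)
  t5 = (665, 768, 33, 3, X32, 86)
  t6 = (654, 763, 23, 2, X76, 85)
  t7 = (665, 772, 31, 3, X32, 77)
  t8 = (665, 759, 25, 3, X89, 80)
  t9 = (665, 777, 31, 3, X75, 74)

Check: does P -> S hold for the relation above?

P=661: rows 1, 2, 3 → S takes values {7, 9} — violation
P=654: rows 4, 6 → S = 2, 2 ✓
P=665: rows 5, 7, 8, 9 → S = 3, 3, 3, 3 ✓
Two rows agree on P but differ on S, so P -> S does not hold.

No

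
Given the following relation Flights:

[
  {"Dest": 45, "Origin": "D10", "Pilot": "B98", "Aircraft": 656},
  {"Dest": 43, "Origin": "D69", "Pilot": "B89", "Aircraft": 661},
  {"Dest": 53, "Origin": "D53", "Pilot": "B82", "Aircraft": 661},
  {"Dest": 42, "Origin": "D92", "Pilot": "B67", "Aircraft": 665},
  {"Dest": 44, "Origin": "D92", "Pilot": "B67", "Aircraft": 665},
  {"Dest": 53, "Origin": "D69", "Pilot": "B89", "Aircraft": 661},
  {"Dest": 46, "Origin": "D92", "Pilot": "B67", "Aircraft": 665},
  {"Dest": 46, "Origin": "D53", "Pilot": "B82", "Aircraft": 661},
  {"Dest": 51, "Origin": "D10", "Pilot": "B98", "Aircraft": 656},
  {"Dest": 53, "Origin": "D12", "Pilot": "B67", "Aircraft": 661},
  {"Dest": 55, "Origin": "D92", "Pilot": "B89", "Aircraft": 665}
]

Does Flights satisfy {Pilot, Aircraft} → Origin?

(Pilot=B98, Aircraft=656): 2 rows → Origin = D10, D10 ✓
(Pilot=B89, Aircraft=661): 2 rows → Origin = D69, D69 ✓
(Pilot=B82, Aircraft=661): 2 rows → Origin = D53, D53 ✓
(Pilot=B67, Aircraft=665): 3 rows → Origin = D92, D92, D92 ✓
(Pilot=B67, Aircraft=661): 1 row → Origin = D12 ✓
(Pilot=B89, Aircraft=665): 1 row → Origin = D92 ✓
Every {Pilot, Aircraft} value is associated with a single Origin value, so {Pilot, Aircraft} → Origin holds.

Yes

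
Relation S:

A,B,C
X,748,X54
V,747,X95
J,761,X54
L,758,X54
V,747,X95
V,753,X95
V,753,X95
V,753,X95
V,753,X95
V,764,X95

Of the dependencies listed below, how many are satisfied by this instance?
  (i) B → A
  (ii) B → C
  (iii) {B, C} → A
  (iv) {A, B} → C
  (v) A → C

(i) B → A: every LHS value maps to a single RHS value — holds.
(ii) B → C: every LHS value maps to a single RHS value — holds.
(iii) {B, C} → A: every LHS value maps to a single RHS value — holds.
(iv) {A, B} → C: every LHS value maps to a single RHS value — holds.
(v) A → C: every LHS value maps to a single RHS value — holds.
5 of the 5 dependencies hold.

5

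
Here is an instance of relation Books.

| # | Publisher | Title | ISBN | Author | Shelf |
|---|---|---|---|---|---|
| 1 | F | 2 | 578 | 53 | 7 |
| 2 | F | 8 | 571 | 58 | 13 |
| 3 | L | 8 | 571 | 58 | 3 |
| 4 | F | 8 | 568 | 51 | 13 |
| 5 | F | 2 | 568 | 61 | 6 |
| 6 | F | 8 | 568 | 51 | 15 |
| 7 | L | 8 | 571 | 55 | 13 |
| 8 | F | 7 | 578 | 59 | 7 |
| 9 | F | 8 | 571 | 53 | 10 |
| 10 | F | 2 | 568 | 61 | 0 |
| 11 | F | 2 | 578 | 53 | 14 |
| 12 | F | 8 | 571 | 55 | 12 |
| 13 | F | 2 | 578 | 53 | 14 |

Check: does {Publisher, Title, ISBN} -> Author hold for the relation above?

(Publisher=F, Title=2, ISBN=578): rows 1, 11, 13 → Author = 53, 53, 53 ✓
(Publisher=F, Title=8, ISBN=571): rows 2, 9, 12 → Author takes values {58, 53, 55} — violation
(Publisher=L, Title=8, ISBN=571): rows 3, 7 → Author takes values {58, 55} — violation
(Publisher=F, Title=8, ISBN=568): rows 4, 6 → Author = 51, 51 ✓
(Publisher=F, Title=2, ISBN=568): rows 5, 10 → Author = 61, 61 ✓
(Publisher=F, Title=7, ISBN=578): row 8 → Author = 59 ✓
Two rows agree on {Publisher, Title, ISBN} but differ on Author, so {Publisher, Title, ISBN} -> Author does not hold.

No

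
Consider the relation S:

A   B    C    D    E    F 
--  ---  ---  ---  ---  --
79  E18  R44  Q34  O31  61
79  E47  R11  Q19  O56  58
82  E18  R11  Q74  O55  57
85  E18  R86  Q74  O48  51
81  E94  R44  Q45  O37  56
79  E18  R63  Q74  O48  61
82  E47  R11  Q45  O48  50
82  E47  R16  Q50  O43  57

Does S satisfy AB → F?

No

(A=79, B=E18): 2 rows → F = 61, 61 ✓
(A=79, B=E47): 1 row → F = 58 ✓
(A=82, B=E18): 1 row → F = 57 ✓
(A=85, B=E18): 1 row → F = 51 ✓
(A=81, B=E94): 1 row → F = 56 ✓
(A=82, B=E47): 2 rows → F takes values {50, 57} — violation
Two rows agree on AB but differ on F, so AB → F does not hold.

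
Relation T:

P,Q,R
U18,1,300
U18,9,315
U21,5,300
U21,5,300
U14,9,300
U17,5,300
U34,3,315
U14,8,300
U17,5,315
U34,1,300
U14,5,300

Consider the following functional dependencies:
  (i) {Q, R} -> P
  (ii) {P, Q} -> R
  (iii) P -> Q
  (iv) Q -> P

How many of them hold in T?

(i) {Q, R} -> P: (Q=1, R=300): 2 rows → P takes values {U18, U34} — violation; (Q=5, R=300): 4 rows → P takes values {U21, U17, U14} — violation — fails.
(ii) {P, Q} -> R: (P=U17, Q=5): 2 rows → R takes values {300, 315} — violation — fails.
(iii) P -> Q: P=U18: 2 rows → Q takes values {1, 9} — violation; P=U14: 3 rows → Q takes values {9, 8, 5} — violation; P=U34: 2 rows → Q takes values {3, 1} — violation — fails.
(iv) Q -> P: Q=1: 2 rows → P takes values {U18, U34} — violation; Q=9: 2 rows → P takes values {U18, U14} — violation; Q=5: 5 rows → P takes values {U21, U17, U14} — violation — fails.
None of the 4 dependencies hold.

0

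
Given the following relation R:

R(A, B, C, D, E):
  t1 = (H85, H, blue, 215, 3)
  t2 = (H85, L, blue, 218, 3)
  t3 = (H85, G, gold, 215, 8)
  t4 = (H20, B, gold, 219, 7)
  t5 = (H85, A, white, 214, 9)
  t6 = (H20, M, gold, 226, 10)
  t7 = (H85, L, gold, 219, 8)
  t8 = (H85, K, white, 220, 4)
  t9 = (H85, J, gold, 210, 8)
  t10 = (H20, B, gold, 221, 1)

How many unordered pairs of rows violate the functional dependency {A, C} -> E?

4

(A=H85, C=blue): all 2 rows agree on E — 0 pairs.
(A=H85, C=gold): all 3 rows agree on E — 0 pairs.
(A=H20, C=gold): violating pairs (4,6), (4,10), (6,10) — 3 pairs.
(A=H85, C=white): violating pairs (5,8) — 1 pair.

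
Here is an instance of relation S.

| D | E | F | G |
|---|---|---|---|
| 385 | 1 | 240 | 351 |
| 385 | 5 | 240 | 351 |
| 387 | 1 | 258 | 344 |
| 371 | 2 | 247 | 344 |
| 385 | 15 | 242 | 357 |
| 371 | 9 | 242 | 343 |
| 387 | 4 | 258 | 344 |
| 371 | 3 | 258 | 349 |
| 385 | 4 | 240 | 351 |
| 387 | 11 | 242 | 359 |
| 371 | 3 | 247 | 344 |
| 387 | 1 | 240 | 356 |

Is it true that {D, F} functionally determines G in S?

(D=385, F=240): 3 rows → G = 351, 351, 351 ✓
(D=387, F=258): 2 rows → G = 344, 344 ✓
(D=371, F=247): 2 rows → G = 344, 344 ✓
(D=385, F=242): 1 row → G = 357 ✓
(D=371, F=242): 1 row → G = 343 ✓
(D=371, F=258): 1 row → G = 349 ✓
(D=387, F=242): 1 row → G = 359 ✓
(D=387, F=240): 1 row → G = 356 ✓
Every {D, F} value is associated with a single G value, so {D, F} -> G holds.

Yes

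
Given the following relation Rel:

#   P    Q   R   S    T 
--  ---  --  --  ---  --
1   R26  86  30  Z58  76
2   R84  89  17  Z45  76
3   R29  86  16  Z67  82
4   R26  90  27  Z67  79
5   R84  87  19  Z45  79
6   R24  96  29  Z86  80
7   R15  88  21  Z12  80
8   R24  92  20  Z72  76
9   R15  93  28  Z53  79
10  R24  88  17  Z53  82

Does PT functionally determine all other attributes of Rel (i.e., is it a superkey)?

All 10 rows have distinct PT values, so PT → (all attributes) holds and PT is a superkey.

Yes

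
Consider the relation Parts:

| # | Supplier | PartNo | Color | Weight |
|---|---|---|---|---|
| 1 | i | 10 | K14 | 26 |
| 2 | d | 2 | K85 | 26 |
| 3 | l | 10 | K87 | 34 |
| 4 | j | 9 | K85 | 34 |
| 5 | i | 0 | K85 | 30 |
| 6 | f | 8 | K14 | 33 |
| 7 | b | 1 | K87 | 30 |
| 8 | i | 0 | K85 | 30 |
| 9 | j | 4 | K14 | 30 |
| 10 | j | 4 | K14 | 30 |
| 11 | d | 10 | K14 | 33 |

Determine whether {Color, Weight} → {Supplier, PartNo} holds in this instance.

No

(Color=K14, Weight=26): row 1 → {Supplier,PartNo} = (i, 10) ✓
(Color=K85, Weight=26): row 2 → {Supplier,PartNo} = (d, 2) ✓
(Color=K87, Weight=34): row 3 → {Supplier,PartNo} = (l, 10) ✓
(Color=K85, Weight=34): row 4 → {Supplier,PartNo} = (j, 9) ✓
(Color=K85, Weight=30): rows 5, 8 → {Supplier,PartNo} = (i, 0), (i, 0) ✓
(Color=K14, Weight=33): rows 6, 11 → {Supplier,PartNo} takes values {(f, 8), (d, 10)} — violation
(Color=K87, Weight=30): row 7 → {Supplier,PartNo} = (b, 1) ✓
(Color=K14, Weight=30): rows 9, 10 → {Supplier,PartNo} = (j, 4), (j, 4) ✓
Two rows agree on {Color, Weight} but differ on {Supplier, PartNo}, so {Color, Weight} → {Supplier, PartNo} does not hold.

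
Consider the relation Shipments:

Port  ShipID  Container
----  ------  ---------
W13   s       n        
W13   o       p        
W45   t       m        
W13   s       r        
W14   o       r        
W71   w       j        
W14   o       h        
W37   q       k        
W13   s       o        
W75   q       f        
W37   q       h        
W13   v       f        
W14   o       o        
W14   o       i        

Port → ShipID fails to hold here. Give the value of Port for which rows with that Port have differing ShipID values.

W13

Port=W13: 5 rows → ShipID takes values {s, o, v} — violation
Port=W45: 1 row → ShipID = t ✓
Port=W14: 4 rows → ShipID = o, o, o, o ✓
Port=W71: 1 row → ShipID = w ✓
Port=W37: 2 rows → ShipID = q, q ✓
Port=W75: 1 row → ShipID = q ✓
The only Port value with inconsistent ShipID is Port=W13.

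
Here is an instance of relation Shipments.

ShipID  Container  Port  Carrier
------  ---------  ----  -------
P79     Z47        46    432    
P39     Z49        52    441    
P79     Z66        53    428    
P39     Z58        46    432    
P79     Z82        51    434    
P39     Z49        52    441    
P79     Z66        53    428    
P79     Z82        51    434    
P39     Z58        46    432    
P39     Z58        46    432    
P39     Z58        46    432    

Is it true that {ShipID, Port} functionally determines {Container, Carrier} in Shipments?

(ShipID=P79, Port=46): 1 row → {Container,Carrier} = (Z47, 432) ✓
(ShipID=P39, Port=52): 2 rows → {Container,Carrier} = (Z49, 441), (Z49, 441) ✓
(ShipID=P79, Port=53): 2 rows → {Container,Carrier} = (Z66, 428), (Z66, 428) ✓
(ShipID=P39, Port=46): 4 rows → {Container,Carrier} = (Z58, 432), (Z58, 432), (Z58, 432), (Z58, 432) ✓
(ShipID=P79, Port=51): 2 rows → {Container,Carrier} = (Z82, 434), (Z82, 434) ✓
Every {ShipID, Port} value is associated with a single {Container, Carrier} value, so {ShipID, Port} → {Container, Carrier} holds.

Yes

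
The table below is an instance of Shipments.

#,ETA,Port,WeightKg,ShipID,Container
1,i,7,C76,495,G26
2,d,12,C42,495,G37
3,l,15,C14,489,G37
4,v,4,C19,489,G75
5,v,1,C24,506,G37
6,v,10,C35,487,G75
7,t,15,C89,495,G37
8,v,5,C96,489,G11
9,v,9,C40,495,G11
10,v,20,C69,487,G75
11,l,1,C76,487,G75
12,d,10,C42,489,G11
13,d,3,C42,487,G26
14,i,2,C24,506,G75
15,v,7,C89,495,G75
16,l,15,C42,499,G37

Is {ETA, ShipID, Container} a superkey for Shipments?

Rows 6 and 10 have the same {ETA, ShipID, Container} value (ETA=v, ShipID=487, Container=G75) but are distinct tuples, so {ETA, ShipID, Container} does not determine every attribute — not a superkey.

No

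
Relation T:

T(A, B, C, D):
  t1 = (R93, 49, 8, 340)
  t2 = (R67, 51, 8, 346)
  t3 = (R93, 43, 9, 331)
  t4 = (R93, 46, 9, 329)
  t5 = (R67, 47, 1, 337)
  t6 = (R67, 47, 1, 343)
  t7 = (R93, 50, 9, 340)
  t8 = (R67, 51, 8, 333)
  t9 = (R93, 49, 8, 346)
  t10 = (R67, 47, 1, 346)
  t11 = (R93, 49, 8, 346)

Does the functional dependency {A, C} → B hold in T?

(A=R93, C=8): rows 1, 9, 11 → B = 49, 49, 49 ✓
(A=R67, C=8): rows 2, 8 → B = 51, 51 ✓
(A=R93, C=9): rows 3, 4, 7 → B takes values {43, 46, 50} — violation
(A=R67, C=1): rows 5, 6, 10 → B = 47, 47, 47 ✓
Two rows agree on {A, C} but differ on B, so {A, C} → B does not hold.

No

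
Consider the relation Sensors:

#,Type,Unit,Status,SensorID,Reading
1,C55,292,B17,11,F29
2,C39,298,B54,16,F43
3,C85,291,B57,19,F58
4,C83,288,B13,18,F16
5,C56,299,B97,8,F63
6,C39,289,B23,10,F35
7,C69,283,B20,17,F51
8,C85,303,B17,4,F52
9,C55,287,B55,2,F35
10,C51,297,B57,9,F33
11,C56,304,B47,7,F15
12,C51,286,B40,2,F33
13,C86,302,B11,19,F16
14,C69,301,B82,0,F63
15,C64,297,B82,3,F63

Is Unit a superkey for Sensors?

Rows 10 and 15 have the same Unit value Unit=297 but are distinct tuples, so Unit does not determine every attribute — not a superkey.

No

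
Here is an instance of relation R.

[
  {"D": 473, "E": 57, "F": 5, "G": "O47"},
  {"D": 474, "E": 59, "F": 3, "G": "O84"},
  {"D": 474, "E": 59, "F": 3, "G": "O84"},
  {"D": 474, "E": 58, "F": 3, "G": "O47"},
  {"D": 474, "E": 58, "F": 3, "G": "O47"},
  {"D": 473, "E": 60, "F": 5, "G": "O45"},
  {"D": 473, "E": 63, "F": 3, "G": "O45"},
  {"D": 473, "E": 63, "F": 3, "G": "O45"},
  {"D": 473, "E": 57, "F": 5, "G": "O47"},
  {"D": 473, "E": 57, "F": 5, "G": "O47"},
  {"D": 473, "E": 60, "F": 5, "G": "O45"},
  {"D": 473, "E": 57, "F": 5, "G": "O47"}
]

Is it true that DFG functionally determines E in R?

(D=473, F=5, G=O47): 4 rows → E = 57, 57, 57, 57 ✓
(D=474, F=3, G=O84): 2 rows → E = 59, 59 ✓
(D=474, F=3, G=O47): 2 rows → E = 58, 58 ✓
(D=473, F=5, G=O45): 2 rows → E = 60, 60 ✓
(D=473, F=3, G=O45): 2 rows → E = 63, 63 ✓
Every DFG value is associated with a single E value, so DFG → E holds.

Yes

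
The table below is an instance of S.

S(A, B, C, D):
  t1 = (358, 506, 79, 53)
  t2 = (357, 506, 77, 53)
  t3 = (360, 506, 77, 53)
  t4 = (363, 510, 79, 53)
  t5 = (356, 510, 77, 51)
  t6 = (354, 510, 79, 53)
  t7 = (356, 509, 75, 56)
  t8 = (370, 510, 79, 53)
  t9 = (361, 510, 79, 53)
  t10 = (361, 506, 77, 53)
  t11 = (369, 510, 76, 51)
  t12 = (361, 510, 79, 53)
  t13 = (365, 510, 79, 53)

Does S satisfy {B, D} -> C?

No

(B=506, D=53): rows 1, 2, 3, 10 → C takes values {79, 77} — violation
(B=510, D=53): rows 4, 6, 8, 9, 12, 13 → C = 79, 79, 79, 79, 79, 79 ✓
(B=510, D=51): rows 5, 11 → C takes values {77, 76} — violation
(B=509, D=56): row 7 → C = 75 ✓
Two rows agree on {B, D} but differ on C, so {B, D} -> C does not hold.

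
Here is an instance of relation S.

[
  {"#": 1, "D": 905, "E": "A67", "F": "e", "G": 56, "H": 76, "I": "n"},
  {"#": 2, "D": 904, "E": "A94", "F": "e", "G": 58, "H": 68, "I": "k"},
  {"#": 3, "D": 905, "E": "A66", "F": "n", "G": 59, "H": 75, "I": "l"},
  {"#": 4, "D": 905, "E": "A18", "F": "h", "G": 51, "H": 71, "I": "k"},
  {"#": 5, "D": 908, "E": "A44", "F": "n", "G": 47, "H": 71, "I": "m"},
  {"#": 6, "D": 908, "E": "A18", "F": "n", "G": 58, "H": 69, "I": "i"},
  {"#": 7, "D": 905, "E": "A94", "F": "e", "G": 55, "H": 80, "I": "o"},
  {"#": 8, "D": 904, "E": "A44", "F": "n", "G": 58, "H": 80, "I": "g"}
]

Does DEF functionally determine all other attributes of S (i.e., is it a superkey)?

All 8 rows have distinct DEF values, so DEF → (all attributes) holds and DEF is a superkey.

Yes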